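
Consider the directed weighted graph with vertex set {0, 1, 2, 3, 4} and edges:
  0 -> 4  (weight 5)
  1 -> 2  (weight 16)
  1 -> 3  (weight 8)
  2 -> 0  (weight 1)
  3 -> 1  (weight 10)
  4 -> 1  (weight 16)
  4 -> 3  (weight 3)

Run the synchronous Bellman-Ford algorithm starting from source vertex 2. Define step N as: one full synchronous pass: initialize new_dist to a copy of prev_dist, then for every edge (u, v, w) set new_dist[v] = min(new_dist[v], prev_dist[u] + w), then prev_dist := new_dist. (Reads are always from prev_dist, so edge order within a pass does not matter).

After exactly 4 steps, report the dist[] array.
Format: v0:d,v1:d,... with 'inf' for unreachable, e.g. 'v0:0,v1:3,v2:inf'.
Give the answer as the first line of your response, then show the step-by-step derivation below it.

v0:1,v1:19,v2:0,v3:9,v4:6

step 1: dist = v0:1,v1:inf,v2:0,v3:inf,v4:inf
step 2: dist = v0:1,v1:inf,v2:0,v3:inf,v4:6
step 3: dist = v0:1,v1:22,v2:0,v3:9,v4:6
step 4: dist = v0:1,v1:19,v2:0,v3:9,v4:6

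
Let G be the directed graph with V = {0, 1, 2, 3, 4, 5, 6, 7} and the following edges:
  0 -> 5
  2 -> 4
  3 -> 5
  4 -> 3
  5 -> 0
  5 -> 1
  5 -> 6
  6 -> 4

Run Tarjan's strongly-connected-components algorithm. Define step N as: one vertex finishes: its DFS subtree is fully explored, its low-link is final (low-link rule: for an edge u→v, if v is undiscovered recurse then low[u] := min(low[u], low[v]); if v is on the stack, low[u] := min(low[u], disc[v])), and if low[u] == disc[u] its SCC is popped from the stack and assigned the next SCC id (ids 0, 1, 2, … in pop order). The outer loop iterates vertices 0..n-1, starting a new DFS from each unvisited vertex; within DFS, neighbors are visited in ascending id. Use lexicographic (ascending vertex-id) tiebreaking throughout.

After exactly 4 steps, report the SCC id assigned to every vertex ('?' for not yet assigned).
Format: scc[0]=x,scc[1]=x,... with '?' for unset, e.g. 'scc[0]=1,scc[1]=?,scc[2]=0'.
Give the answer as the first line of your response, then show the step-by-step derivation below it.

scc[0]=?,scc[1]=0,scc[2]=?,scc[3]=?,scc[4]=?,scc[5]=?,scc[6]=?,scc[7]=?

step 1: low=(low[0]=0,low[1]=2,low[2]=?,low[3]=?,low[4]=?,low[5]=0,low[6]=?,low[7]=?); scc=(scc[0]=?,scc[1]=0,scc[2]=?,scc[3]=?,scc[4]=?,scc[5]=?,scc[6]=?,scc[7]=?)
step 2: low=(low[0]=0,low[1]=2,low[2]=?,low[3]=1,low[4]=4,low[5]=0,low[6]=3,low[7]=?); scc=(scc[0]=?,scc[1]=0,scc[2]=?,scc[3]=?,scc[4]=?,scc[5]=?,scc[6]=?,scc[7]=?)
step 3: low=(low[0]=0,low[1]=2,low[2]=?,low[3]=1,low[4]=1,low[5]=0,low[6]=3,low[7]=?); scc=(scc[0]=?,scc[1]=0,scc[2]=?,scc[3]=?,scc[4]=?,scc[5]=?,scc[6]=?,scc[7]=?)
step 4: low=(low[0]=0,low[1]=2,low[2]=?,low[3]=1,low[4]=1,low[5]=0,low[6]=1,low[7]=?); scc=(scc[0]=?,scc[1]=0,scc[2]=?,scc[3]=?,scc[4]=?,scc[5]=?,scc[6]=?,scc[7]=?)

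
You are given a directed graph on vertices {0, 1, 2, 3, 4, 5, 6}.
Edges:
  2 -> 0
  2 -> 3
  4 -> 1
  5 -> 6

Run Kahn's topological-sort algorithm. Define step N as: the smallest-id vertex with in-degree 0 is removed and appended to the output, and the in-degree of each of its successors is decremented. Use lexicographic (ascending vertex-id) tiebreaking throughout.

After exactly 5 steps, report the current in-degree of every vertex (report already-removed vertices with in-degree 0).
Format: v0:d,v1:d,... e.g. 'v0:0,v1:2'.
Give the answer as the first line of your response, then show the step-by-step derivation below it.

v0:0,v1:0,v2:0,v3:0,v4:0,v5:0,v6:1

step 1: output 2; order=[2]; indeg=(0,1,0,0,0,0,1)
step 2: output 0; order=[2,0]; indeg=(0,1,0,0,0,0,1)
step 3: output 3; order=[2,0,3]; indeg=(0,1,0,0,0,0,1)
step 4: output 4; order=[2,0,3,4]; indeg=(0,0,0,0,0,0,1)
step 5: output 1; order=[2,0,3,4,1]; indeg=(0,0,0,0,0,0,1)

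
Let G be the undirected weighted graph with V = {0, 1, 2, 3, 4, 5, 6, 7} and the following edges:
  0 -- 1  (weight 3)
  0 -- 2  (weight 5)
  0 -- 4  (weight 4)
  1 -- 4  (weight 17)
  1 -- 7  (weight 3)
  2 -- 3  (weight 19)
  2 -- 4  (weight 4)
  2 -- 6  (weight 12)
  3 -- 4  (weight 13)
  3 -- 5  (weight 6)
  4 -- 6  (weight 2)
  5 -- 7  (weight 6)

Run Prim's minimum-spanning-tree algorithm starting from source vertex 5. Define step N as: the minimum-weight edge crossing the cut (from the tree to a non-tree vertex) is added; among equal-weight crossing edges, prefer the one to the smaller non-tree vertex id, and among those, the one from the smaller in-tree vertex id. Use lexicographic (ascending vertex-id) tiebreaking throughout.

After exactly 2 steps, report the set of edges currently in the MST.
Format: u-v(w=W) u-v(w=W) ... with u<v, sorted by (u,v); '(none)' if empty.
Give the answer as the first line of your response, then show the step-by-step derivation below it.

3-5(w=6) 5-7(w=6)

step 1: add edge 3-5 (w=6); MST = {3-5(w=6)}
step 2: add edge 5-7 (w=6); MST = {3-5(w=6) 5-7(w=6)}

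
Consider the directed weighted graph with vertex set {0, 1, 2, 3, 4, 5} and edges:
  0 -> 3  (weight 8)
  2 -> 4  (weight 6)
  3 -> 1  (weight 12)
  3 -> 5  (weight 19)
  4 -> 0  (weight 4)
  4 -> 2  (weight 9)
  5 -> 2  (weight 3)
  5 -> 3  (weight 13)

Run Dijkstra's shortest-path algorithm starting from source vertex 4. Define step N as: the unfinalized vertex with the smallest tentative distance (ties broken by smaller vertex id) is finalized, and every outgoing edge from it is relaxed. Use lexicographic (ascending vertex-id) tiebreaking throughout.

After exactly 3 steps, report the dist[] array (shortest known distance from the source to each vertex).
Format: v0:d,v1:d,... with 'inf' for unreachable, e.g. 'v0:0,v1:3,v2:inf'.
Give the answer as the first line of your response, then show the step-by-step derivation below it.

v0:4,v1:inf,v2:9,v3:12,v4:0,v5:inf

step 1: dist = v0:4,v1:inf,v2:9,v3:inf,v4:0,v5:inf
step 2: dist = v0:4,v1:inf,v2:9,v3:12,v4:0,v5:inf
step 3: dist = v0:4,v1:inf,v2:9,v3:12,v4:0,v5:inf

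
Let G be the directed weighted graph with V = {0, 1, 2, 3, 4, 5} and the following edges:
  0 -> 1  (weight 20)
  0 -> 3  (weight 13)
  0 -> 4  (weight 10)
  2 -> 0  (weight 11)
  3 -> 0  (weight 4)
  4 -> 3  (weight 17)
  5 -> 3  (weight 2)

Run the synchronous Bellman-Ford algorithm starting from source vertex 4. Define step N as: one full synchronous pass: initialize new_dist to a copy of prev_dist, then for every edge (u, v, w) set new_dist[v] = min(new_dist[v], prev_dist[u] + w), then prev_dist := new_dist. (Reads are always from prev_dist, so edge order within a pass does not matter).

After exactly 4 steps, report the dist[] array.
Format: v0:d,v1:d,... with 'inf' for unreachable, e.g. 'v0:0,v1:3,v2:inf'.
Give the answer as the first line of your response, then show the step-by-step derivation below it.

v0:21,v1:41,v2:inf,v3:17,v4:0,v5:inf

step 1: dist = v0:inf,v1:inf,v2:inf,v3:17,v4:0,v5:inf
step 2: dist = v0:21,v1:inf,v2:inf,v3:17,v4:0,v5:inf
step 3: dist = v0:21,v1:41,v2:inf,v3:17,v4:0,v5:inf
step 4: dist = v0:21,v1:41,v2:inf,v3:17,v4:0,v5:inf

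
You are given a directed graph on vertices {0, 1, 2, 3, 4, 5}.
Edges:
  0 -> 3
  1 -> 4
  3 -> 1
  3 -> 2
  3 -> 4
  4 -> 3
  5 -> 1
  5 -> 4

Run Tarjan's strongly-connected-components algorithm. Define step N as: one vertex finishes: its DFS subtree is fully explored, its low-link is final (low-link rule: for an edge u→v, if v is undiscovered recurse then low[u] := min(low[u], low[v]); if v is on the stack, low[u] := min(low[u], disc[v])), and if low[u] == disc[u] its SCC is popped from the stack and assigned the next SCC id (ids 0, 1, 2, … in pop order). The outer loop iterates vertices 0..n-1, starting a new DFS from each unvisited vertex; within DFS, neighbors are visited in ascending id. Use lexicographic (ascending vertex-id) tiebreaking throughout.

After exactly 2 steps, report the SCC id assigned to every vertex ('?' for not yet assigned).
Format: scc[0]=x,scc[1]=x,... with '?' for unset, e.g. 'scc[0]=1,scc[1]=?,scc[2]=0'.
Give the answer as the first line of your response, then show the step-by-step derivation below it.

scc[0]=?,scc[1]=?,scc[2]=?,scc[3]=?,scc[4]=?,scc[5]=?

step 1: low=(low[0]=0,low[1]=2,low[2]=?,low[3]=1,low[4]=1,low[5]=?); scc=(scc[0]=?,scc[1]=?,scc[2]=?,scc[3]=?,scc[4]=?,scc[5]=?)
step 2: low=(low[0]=0,low[1]=1,low[2]=?,low[3]=1,low[4]=1,low[5]=?); scc=(scc[0]=?,scc[1]=?,scc[2]=?,scc[3]=?,scc[4]=?,scc[5]=?)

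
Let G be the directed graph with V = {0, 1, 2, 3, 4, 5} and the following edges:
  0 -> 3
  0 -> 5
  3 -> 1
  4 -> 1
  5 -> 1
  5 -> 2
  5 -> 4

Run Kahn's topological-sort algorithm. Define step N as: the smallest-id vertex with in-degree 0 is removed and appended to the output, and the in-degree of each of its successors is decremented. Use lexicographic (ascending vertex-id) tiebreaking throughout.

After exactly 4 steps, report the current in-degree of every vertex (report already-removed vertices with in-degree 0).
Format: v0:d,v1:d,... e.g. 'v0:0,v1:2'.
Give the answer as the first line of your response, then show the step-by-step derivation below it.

v0:0,v1:1,v2:0,v3:0,v4:0,v5:0

step 1: output 0; order=[0]; indeg=(0,3,1,0,1,0)
step 2: output 3; order=[0,3]; indeg=(0,2,1,0,1,0)
step 3: output 5; order=[0,3,5]; indeg=(0,1,0,0,0,0)
step 4: output 2; order=[0,3,5,2]; indeg=(0,1,0,0,0,0)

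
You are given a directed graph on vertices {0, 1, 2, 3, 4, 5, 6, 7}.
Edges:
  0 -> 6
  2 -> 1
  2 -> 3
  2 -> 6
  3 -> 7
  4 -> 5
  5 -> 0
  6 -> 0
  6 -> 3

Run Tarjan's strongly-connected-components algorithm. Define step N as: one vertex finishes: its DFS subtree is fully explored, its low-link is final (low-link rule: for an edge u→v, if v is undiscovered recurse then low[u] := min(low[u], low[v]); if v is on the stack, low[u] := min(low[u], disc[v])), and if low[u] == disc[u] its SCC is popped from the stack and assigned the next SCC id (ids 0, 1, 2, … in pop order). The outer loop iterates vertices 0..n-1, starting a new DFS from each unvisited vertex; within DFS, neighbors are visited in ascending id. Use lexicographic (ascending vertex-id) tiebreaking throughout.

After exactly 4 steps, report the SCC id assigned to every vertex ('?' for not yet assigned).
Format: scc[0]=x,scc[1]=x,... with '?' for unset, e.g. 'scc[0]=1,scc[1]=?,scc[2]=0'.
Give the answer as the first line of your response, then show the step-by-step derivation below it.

scc[0]=2,scc[1]=?,scc[2]=?,scc[3]=1,scc[4]=?,scc[5]=?,scc[6]=2,scc[7]=0

step 1: low=(low[0]=0,low[1]=?,low[2]=?,low[3]=2,low[4]=?,low[5]=?,low[6]=0,low[7]=3); scc=(scc[0]=?,scc[1]=?,scc[2]=?,scc[3]=?,scc[4]=?,scc[5]=?,scc[6]=?,scc[7]=0)
step 2: low=(low[0]=0,low[1]=?,low[2]=?,low[3]=2,low[4]=?,low[5]=?,low[6]=0,low[7]=3); scc=(scc[0]=?,scc[1]=?,scc[2]=?,scc[3]=1,scc[4]=?,scc[5]=?,scc[6]=?,scc[7]=0)
step 3: low=(low[0]=0,low[1]=?,low[2]=?,low[3]=2,low[4]=?,low[5]=?,low[6]=0,low[7]=3); scc=(scc[0]=?,scc[1]=?,scc[2]=?,scc[3]=1,scc[4]=?,scc[5]=?,scc[6]=?,scc[7]=0)
step 4: low=(low[0]=0,low[1]=?,low[2]=?,low[3]=2,low[4]=?,low[5]=?,low[6]=0,low[7]=3); scc=(scc[0]=2,scc[1]=?,scc[2]=?,scc[3]=1,scc[4]=?,scc[5]=?,scc[6]=2,scc[7]=0)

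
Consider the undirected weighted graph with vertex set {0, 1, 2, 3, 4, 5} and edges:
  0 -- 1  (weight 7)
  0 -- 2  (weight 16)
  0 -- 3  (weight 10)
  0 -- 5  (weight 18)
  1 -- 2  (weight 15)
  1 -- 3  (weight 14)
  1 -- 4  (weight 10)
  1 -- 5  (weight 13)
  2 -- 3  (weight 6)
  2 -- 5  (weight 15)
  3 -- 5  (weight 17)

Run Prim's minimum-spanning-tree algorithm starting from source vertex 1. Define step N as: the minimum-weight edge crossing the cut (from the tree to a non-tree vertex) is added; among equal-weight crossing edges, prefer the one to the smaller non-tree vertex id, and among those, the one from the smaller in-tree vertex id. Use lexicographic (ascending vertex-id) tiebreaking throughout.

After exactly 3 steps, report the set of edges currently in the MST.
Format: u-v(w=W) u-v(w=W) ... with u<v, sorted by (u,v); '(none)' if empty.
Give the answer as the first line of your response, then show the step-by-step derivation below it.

0-1(w=7) 0-3(w=10) 2-3(w=6)

step 1: add edge 0-1 (w=7); MST = {0-1(w=7)}
step 2: add edge 0-3 (w=10); MST = {0-1(w=7) 0-3(w=10)}
step 3: add edge 2-3 (w=6); MST = {0-1(w=7) 0-3(w=10) 2-3(w=6)}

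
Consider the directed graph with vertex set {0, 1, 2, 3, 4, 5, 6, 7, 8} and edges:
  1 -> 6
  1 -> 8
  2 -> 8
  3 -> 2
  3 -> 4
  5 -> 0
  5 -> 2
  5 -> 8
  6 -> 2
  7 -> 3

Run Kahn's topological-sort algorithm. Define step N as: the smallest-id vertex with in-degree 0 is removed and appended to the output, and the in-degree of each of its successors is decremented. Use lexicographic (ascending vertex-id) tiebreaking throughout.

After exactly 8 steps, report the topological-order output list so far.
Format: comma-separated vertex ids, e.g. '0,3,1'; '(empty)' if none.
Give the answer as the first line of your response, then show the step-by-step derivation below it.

1,5,0,6,7,3,2,4

step 1: output 1; order=[1]; indeg=(1,0,3,1,1,0,0,0,2)
step 2: output 5; order=[1,5]; indeg=(0,0,2,1,1,0,0,0,1)
step 3: output 0; order=[1,5,0]; indeg=(0,0,2,1,1,0,0,0,1)
step 4: output 6; order=[1,5,0,6]; indeg=(0,0,1,1,1,0,0,0,1)
step 5: output 7; order=[1,5,0,6,7]; indeg=(0,0,1,0,1,0,0,0,1)
step 6: output 3; order=[1,5,0,6,7,3]; indeg=(0,0,0,0,0,0,0,0,1)
step 7: output 2; order=[1,5,0,6,7,3,2]; indeg=(0,0,0,0,0,0,0,0,0)
step 8: output 4; order=[1,5,0,6,7,3,2,4]; indeg=(0,0,0,0,0,0,0,0,0)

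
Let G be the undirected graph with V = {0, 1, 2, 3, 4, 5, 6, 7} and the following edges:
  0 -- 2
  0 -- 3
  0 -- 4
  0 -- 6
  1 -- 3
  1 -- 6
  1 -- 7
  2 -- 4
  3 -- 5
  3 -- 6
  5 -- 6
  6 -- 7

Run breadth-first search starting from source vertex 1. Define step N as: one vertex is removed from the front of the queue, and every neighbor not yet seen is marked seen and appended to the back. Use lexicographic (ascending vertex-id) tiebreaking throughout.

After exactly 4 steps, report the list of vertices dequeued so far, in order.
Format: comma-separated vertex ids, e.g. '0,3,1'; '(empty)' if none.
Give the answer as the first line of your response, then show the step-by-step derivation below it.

1,3,6,7

step 1: dequeue 1; queue=[3,6,7]; order=1
step 2: dequeue 3; queue=[6,7,0,5]; order=1,3
step 3: dequeue 6; queue=[7,0,5]; order=1,3,6
step 4: dequeue 7; queue=[0,5]; order=1,3,6,7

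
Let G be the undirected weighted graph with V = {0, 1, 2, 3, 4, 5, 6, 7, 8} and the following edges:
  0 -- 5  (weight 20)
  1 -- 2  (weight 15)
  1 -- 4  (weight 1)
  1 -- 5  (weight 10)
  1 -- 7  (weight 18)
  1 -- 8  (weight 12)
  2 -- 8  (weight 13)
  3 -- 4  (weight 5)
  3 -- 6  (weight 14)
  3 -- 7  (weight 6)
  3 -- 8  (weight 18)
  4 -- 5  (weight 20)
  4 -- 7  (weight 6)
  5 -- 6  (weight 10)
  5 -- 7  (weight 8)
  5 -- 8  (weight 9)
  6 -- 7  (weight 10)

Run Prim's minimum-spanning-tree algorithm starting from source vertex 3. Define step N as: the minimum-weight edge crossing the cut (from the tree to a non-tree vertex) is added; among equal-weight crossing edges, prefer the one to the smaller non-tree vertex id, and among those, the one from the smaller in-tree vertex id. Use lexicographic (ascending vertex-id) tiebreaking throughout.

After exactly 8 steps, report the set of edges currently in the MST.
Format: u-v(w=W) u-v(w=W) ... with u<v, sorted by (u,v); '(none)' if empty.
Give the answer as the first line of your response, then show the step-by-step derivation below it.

0-5(w=20) 1-4(w=1) 2-8(w=13) 3-4(w=5) 3-7(w=6) 5-6(w=10) 5-7(w=8) 5-8(w=9)

step 1: add edge 3-4 (w=5); MST = {3-4(w=5)}
step 2: add edge 1-4 (w=1); MST = {1-4(w=1) 3-4(w=5)}
step 3: add edge 3-7 (w=6); MST = {1-4(w=1) 3-4(w=5) 3-7(w=6)}
step 4: add edge 5-7 (w=8); MST = {1-4(w=1) 3-4(w=5) 3-7(w=6) 5-7(w=8)}
step 5: add edge 5-8 (w=9); MST = {1-4(w=1) 3-4(w=5) 3-7(w=6) 5-7(w=8) 5-8(w=9)}
step 6: add edge 5-6 (w=10); MST = {1-4(w=1) 3-4(w=5) 3-7(w=6) 5-6(w=10) 5-7(w=8) 5-8(w=9)}
step 7: add edge 2-8 (w=13); MST = {1-4(w=1) 2-8(w=13) 3-4(w=5) 3-7(w=6) 5-6(w=10) 5-7(w=8) 5-8(w=9)}
step 8: add edge 0-5 (w=20); MST = {0-5(w=20) 1-4(w=1) 2-8(w=13) 3-4(w=5) 3-7(w=6) 5-6(w=10) 5-7(w=8) 5-8(w=9)}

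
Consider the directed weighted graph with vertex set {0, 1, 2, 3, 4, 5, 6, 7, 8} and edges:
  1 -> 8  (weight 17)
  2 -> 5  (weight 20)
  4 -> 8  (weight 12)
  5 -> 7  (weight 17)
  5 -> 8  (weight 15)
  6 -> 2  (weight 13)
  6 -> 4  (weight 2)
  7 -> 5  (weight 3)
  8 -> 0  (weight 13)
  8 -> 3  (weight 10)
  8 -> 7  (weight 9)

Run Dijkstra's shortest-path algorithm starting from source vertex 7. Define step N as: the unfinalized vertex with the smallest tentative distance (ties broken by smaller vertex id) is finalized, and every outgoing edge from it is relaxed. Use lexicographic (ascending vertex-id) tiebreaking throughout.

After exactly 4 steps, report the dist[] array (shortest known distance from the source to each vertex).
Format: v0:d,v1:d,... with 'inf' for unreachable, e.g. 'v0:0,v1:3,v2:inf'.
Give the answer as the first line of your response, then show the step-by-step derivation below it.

v0:31,v1:inf,v2:inf,v3:28,v4:inf,v5:3,v6:inf,v7:0,v8:18

step 1: dist = v0:inf,v1:inf,v2:inf,v3:inf,v4:inf,v5:3,v6:inf,v7:0,v8:inf
step 2: dist = v0:inf,v1:inf,v2:inf,v3:inf,v4:inf,v5:3,v6:inf,v7:0,v8:18
step 3: dist = v0:31,v1:inf,v2:inf,v3:28,v4:inf,v5:3,v6:inf,v7:0,v8:18
step 4: dist = v0:31,v1:inf,v2:inf,v3:28,v4:inf,v5:3,v6:inf,v7:0,v8:18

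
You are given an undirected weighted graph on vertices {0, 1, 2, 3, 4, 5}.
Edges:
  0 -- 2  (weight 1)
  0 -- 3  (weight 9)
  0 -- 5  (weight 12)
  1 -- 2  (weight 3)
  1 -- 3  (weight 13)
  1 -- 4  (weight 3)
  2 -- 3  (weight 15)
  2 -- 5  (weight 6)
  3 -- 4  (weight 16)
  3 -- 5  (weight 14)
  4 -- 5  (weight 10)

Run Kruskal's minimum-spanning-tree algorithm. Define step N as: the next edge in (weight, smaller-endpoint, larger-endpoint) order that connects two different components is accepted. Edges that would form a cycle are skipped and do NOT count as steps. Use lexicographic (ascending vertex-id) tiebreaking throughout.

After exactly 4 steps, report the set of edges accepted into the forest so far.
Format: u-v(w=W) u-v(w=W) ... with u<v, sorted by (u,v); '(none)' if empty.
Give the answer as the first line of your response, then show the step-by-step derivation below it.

0-2(w=1) 1-2(w=3) 1-4(w=3) 2-5(w=6)

step 1: add edge 0-2 (w=1); MST = {0-2(w=1)}
step 2: add edge 1-2 (w=3); MST = {0-2(w=1) 1-2(w=3)}
step 3: add edge 1-4 (w=3); MST = {0-2(w=1) 1-2(w=3) 1-4(w=3)}
step 4: add edge 2-5 (w=6); MST = {0-2(w=1) 1-2(w=3) 1-4(w=3) 2-5(w=6)}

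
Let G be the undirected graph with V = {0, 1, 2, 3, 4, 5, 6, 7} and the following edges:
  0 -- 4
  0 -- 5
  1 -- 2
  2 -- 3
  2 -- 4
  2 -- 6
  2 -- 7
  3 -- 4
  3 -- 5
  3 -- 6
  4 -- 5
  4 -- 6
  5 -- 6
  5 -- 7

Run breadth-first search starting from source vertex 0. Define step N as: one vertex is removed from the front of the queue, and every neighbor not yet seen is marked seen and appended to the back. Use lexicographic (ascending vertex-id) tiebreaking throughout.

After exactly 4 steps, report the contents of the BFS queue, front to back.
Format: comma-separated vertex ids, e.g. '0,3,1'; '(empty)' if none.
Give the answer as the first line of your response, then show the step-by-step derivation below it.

3,6,7,1

step 1: dequeue 0; queue=[4,5]; order=0
step 2: dequeue 4; queue=[5,2,3,6]; order=0,4
step 3: dequeue 5; queue=[2,3,6,7]; order=0,4,5
step 4: dequeue 2; queue=[3,6,7,1]; order=0,4,5,2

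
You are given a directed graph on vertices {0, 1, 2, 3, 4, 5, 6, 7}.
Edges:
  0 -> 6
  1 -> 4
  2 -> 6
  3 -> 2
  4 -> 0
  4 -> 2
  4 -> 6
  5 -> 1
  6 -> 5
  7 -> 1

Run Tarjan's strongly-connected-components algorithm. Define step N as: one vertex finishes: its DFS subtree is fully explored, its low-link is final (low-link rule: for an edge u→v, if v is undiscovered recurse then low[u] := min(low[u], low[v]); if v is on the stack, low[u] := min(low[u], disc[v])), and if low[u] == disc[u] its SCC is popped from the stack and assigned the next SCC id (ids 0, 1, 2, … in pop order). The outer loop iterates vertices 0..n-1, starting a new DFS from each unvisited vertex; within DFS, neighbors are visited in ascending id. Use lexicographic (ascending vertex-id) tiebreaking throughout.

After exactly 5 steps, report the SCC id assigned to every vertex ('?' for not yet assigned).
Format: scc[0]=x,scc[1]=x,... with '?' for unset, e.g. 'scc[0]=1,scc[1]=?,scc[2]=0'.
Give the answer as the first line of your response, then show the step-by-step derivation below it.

scc[0]=?,scc[1]=?,scc[2]=?,scc[3]=?,scc[4]=?,scc[5]=?,scc[6]=?,scc[7]=?

step 1: low=(low[0]=0,low[1]=3,low[2]=1,low[3]=?,low[4]=0,low[5]=2,low[6]=1,low[7]=?); scc=(scc[0]=?,scc[1]=?,scc[2]=?,scc[3]=?,scc[4]=?,scc[5]=?,scc[6]=?,scc[7]=?)
step 2: low=(low[0]=0,low[1]=3,low[2]=1,low[3]=?,low[4]=0,low[5]=2,low[6]=1,low[7]=?); scc=(scc[0]=?,scc[1]=?,scc[2]=?,scc[3]=?,scc[4]=?,scc[5]=?,scc[6]=?,scc[7]=?)
step 3: low=(low[0]=0,low[1]=0,low[2]=1,low[3]=?,low[4]=0,low[5]=2,low[6]=1,low[7]=?); scc=(scc[0]=?,scc[1]=?,scc[2]=?,scc[3]=?,scc[4]=?,scc[5]=?,scc[6]=?,scc[7]=?)
step 4: low=(low[0]=0,low[1]=0,low[2]=1,low[3]=?,low[4]=0,low[5]=0,low[6]=1,low[7]=?); scc=(scc[0]=?,scc[1]=?,scc[2]=?,scc[3]=?,scc[4]=?,scc[5]=?,scc[6]=?,scc[7]=?)
step 5: low=(low[0]=0,low[1]=0,low[2]=1,low[3]=?,low[4]=0,low[5]=0,low[6]=0,low[7]=?); scc=(scc[0]=?,scc[1]=?,scc[2]=?,scc[3]=?,scc[4]=?,scc[5]=?,scc[6]=?,scc[7]=?)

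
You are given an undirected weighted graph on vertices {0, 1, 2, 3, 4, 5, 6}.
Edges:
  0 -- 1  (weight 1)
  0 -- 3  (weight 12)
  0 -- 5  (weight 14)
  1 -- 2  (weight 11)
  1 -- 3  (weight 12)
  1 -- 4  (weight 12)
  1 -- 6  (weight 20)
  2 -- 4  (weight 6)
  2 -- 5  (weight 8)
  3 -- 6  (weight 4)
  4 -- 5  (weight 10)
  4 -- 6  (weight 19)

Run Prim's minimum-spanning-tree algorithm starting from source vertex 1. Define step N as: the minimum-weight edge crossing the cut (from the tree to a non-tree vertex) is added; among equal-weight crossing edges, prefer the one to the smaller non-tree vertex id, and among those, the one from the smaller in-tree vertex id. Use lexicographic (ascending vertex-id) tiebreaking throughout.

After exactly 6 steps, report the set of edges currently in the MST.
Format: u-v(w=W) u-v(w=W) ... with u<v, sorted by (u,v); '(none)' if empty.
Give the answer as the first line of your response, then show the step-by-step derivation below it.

0-1(w=1) 0-3(w=12) 1-2(w=11) 2-4(w=6) 2-5(w=8) 3-6(w=4)

step 1: add edge 0-1 (w=1); MST = {0-1(w=1)}
step 2: add edge 1-2 (w=11); MST = {0-1(w=1) 1-2(w=11)}
step 3: add edge 2-4 (w=6); MST = {0-1(w=1) 1-2(w=11) 2-4(w=6)}
step 4: add edge 2-5 (w=8); MST = {0-1(w=1) 1-2(w=11) 2-4(w=6) 2-5(w=8)}
step 5: add edge 0-3 (w=12); MST = {0-1(w=1) 0-3(w=12) 1-2(w=11) 2-4(w=6) 2-5(w=8)}
step 6: add edge 3-6 (w=4); MST = {0-1(w=1) 0-3(w=12) 1-2(w=11) 2-4(w=6) 2-5(w=8) 3-6(w=4)}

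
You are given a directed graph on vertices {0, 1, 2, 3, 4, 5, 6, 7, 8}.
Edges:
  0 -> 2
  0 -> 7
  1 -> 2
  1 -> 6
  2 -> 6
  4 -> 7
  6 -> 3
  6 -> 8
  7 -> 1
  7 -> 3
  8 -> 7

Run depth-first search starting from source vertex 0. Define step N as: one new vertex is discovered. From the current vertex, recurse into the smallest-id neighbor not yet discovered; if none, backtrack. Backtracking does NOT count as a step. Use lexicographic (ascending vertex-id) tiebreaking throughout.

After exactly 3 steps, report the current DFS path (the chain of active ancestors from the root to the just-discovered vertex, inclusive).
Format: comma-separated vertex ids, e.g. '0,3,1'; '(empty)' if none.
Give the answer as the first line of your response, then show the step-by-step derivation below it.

0,2,6

step 1: discover 0; path=0; order=0
step 2: discover 2; path=0>2; order=0,2
step 3: discover 6; path=0>2>6; order=0,2,6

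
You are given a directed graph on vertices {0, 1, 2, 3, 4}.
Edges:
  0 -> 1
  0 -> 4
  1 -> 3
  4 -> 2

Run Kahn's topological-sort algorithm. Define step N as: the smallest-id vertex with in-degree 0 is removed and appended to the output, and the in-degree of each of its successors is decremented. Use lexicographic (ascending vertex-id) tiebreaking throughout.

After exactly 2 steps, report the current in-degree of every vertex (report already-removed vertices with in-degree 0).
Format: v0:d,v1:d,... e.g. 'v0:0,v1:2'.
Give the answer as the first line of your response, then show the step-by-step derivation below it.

v0:0,v1:0,v2:1,v3:0,v4:0

step 1: output 0; order=[0]; indeg=(0,0,1,1,0)
step 2: output 1; order=[0,1]; indeg=(0,0,1,0,0)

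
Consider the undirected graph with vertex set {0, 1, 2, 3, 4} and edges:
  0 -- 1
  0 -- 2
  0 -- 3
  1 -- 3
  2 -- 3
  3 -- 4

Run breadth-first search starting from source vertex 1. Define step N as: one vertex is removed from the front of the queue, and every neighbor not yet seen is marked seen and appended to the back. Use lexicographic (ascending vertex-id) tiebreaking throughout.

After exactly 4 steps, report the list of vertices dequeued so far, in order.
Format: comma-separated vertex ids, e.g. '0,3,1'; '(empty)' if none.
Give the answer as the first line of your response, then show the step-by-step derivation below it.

1,0,3,2

step 1: dequeue 1; queue=[0,3]; order=1
step 2: dequeue 0; queue=[3,2]; order=1,0
step 3: dequeue 3; queue=[2,4]; order=1,0,3
step 4: dequeue 2; queue=[4]; order=1,0,3,2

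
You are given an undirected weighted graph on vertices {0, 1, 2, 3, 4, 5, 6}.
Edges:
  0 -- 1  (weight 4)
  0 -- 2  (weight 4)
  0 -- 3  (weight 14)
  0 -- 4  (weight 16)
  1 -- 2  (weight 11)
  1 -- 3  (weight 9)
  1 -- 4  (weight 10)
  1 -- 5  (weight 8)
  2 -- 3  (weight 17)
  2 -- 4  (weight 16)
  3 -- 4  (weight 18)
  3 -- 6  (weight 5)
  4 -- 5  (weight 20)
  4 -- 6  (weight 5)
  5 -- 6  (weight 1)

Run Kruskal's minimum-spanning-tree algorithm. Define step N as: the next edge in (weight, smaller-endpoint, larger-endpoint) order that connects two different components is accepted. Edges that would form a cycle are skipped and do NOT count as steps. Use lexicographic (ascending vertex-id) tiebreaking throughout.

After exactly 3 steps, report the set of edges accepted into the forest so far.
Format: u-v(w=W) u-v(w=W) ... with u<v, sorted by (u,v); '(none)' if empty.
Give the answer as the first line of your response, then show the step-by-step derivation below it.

0-1(w=4) 0-2(w=4) 5-6(w=1)

step 1: add edge 5-6 (w=1); MST = {5-6(w=1)}
step 2: add edge 0-1 (w=4); MST = {0-1(w=4) 5-6(w=1)}
step 3: add edge 0-2 (w=4); MST = {0-1(w=4) 0-2(w=4) 5-6(w=1)}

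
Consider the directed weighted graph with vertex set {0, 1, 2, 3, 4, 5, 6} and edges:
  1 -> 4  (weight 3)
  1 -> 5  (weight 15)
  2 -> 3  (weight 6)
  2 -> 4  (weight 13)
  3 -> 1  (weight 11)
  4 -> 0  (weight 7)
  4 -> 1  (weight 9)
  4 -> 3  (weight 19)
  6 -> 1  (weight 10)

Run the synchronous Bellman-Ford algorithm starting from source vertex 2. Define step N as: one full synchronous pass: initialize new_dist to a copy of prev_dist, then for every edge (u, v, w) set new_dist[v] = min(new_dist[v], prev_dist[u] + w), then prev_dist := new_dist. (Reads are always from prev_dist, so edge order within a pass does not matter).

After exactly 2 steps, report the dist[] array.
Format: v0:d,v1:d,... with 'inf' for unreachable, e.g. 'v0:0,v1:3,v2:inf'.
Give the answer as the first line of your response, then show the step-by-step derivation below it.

v0:20,v1:17,v2:0,v3:6,v4:13,v5:inf,v6:inf

step 1: dist = v0:inf,v1:inf,v2:0,v3:6,v4:13,v5:inf,v6:inf
step 2: dist = v0:20,v1:17,v2:0,v3:6,v4:13,v5:inf,v6:inf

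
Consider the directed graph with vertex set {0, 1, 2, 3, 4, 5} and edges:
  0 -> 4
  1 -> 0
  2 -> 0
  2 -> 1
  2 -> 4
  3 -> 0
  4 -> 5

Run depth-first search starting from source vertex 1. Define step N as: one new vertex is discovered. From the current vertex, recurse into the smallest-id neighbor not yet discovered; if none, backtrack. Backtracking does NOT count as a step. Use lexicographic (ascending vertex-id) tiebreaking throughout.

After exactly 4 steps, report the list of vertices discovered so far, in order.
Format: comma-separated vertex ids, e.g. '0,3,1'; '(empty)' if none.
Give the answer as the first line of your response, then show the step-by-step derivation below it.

1,0,4,5

step 1: discover 1; path=1; order=1
step 2: discover 0; path=1>0; order=1,0
step 3: discover 4; path=1>0>4; order=1,0,4
step 4: discover 5; path=1>0>4>5; order=1,0,4,5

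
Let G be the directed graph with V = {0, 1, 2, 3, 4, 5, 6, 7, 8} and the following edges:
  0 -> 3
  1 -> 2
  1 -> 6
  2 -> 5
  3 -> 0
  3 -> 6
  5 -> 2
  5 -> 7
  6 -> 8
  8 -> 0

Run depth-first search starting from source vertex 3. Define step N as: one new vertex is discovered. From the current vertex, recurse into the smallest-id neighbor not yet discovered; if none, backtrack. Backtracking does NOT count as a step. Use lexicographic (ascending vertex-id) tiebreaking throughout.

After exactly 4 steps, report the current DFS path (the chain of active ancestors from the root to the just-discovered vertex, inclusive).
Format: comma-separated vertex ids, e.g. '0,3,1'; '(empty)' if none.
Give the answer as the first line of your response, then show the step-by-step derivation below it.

3,6,8

step 1: discover 3; path=3; order=3
step 2: discover 0; path=3>0; order=3,0
step 3: discover 6; path=3>6; order=3,0,6
step 4: discover 8; path=3>6>8; order=3,0,6,8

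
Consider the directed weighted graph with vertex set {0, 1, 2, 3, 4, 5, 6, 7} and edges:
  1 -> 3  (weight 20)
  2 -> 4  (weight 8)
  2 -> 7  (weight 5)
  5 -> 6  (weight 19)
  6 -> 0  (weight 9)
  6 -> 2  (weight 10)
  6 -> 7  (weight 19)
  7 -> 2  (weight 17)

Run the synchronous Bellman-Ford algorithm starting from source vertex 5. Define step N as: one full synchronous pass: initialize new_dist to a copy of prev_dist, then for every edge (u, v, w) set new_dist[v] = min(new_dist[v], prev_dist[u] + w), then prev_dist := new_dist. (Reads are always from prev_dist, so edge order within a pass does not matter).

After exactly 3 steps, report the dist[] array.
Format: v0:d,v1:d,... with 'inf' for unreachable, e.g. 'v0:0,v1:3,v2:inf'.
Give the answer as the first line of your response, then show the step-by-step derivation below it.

v0:28,v1:inf,v2:29,v3:inf,v4:37,v5:0,v6:19,v7:34

step 1: dist = v0:inf,v1:inf,v2:inf,v3:inf,v4:inf,v5:0,v6:19,v7:inf
step 2: dist = v0:28,v1:inf,v2:29,v3:inf,v4:inf,v5:0,v6:19,v7:38
step 3: dist = v0:28,v1:inf,v2:29,v3:inf,v4:37,v5:0,v6:19,v7:34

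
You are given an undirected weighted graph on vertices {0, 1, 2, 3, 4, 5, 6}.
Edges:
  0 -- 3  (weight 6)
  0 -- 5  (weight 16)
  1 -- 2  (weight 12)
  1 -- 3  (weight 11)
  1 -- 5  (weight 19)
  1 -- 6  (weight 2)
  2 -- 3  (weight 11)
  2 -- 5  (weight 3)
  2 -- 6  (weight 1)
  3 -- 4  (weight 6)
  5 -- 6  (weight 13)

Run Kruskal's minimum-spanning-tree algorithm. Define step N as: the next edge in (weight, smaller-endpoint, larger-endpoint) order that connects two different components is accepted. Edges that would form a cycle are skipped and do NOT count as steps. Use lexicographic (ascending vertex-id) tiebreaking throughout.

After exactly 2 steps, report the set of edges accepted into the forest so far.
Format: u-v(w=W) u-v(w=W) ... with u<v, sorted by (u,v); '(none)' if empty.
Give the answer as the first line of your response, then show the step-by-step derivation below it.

1-6(w=2) 2-6(w=1)

step 1: add edge 2-6 (w=1); MST = {2-6(w=1)}
step 2: add edge 1-6 (w=2); MST = {1-6(w=2) 2-6(w=1)}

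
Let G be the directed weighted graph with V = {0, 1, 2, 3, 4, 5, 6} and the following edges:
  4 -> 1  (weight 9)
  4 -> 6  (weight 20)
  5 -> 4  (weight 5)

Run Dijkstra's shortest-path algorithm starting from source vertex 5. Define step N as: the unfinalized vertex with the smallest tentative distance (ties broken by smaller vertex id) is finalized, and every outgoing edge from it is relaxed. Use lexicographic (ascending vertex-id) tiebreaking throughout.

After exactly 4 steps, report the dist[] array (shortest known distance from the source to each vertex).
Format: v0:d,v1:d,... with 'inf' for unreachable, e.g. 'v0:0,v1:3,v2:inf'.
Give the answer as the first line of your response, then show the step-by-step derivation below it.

v0:inf,v1:14,v2:inf,v3:inf,v4:5,v5:0,v6:25

step 1: dist = v0:inf,v1:inf,v2:inf,v3:inf,v4:5,v5:0,v6:inf
step 2: dist = v0:inf,v1:14,v2:inf,v3:inf,v4:5,v5:0,v6:25
step 3: dist = v0:inf,v1:14,v2:inf,v3:inf,v4:5,v5:0,v6:25
step 4: dist = v0:inf,v1:14,v2:inf,v3:inf,v4:5,v5:0,v6:25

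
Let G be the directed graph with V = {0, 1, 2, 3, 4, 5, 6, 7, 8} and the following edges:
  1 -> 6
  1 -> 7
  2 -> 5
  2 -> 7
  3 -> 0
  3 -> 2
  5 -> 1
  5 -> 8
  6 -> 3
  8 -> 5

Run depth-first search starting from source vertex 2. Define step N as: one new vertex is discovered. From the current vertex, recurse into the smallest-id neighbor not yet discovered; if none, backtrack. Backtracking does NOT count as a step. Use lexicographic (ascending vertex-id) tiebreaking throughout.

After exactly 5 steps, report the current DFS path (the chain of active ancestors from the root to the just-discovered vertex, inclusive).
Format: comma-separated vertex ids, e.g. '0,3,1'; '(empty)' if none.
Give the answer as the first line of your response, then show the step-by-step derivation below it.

2,5,1,6,3

step 1: discover 2; path=2; order=2
step 2: discover 5; path=2>5; order=2,5
step 3: discover 1; path=2>5>1; order=2,5,1
step 4: discover 6; path=2>5>1>6; order=2,5,1,6
step 5: discover 3; path=2>5>1>6>3; order=2,5,1,6,3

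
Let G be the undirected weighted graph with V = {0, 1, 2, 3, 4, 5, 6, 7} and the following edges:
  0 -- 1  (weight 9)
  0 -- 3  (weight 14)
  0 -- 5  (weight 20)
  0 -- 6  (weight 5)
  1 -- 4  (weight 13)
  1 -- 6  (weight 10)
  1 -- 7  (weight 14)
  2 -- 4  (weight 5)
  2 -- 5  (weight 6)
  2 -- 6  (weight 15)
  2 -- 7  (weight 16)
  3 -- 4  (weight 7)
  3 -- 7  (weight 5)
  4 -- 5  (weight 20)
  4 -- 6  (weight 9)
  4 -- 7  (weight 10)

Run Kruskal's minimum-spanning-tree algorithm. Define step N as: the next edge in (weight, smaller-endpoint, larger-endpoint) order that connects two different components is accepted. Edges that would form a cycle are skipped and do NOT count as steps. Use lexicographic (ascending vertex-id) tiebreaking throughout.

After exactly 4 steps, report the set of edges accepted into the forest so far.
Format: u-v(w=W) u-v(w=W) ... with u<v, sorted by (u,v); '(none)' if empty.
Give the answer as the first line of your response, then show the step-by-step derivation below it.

0-6(w=5) 2-4(w=5) 2-5(w=6) 3-7(w=5)

step 1: add edge 0-6 (w=5); MST = {0-6(w=5)}
step 2: add edge 2-4 (w=5); MST = {0-6(w=5) 2-4(w=5)}
step 3: add edge 3-7 (w=5); MST = {0-6(w=5) 2-4(w=5) 3-7(w=5)}
step 4: add edge 2-5 (w=6); MST = {0-6(w=5) 2-4(w=5) 2-5(w=6) 3-7(w=5)}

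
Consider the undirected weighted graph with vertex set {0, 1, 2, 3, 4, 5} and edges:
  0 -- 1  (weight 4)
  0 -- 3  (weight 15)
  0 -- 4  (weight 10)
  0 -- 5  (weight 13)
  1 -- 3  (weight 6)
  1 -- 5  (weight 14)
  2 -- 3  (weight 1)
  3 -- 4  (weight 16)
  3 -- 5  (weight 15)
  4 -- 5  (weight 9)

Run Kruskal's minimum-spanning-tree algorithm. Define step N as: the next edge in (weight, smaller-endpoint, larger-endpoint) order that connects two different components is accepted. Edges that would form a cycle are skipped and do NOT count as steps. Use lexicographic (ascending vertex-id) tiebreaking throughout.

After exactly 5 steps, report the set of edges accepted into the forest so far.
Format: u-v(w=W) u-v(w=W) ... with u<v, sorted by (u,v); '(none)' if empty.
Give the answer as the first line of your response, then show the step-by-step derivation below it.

0-1(w=4) 0-4(w=10) 1-3(w=6) 2-3(w=1) 4-5(w=9)

step 1: add edge 2-3 (w=1); MST = {2-3(w=1)}
step 2: add edge 0-1 (w=4); MST = {0-1(w=4) 2-3(w=1)}
step 3: add edge 1-3 (w=6); MST = {0-1(w=4) 1-3(w=6) 2-3(w=1)}
step 4: add edge 4-5 (w=9); MST = {0-1(w=4) 1-3(w=6) 2-3(w=1) 4-5(w=9)}
step 5: add edge 0-4 (w=10); MST = {0-1(w=4) 0-4(w=10) 1-3(w=6) 2-3(w=1) 4-5(w=9)}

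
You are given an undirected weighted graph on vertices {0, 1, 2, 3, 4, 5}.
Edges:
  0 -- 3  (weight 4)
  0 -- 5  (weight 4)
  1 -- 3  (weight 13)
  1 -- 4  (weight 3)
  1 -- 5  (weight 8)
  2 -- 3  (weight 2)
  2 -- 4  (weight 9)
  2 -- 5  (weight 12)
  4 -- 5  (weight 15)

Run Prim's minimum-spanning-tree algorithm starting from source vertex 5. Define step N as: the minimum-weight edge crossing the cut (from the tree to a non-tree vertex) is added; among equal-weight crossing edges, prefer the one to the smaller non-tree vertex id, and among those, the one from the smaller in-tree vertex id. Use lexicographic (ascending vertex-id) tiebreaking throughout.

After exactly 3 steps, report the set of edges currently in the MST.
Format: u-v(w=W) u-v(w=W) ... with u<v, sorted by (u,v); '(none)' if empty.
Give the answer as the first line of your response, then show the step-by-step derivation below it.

0-3(w=4) 0-5(w=4) 2-3(w=2)

step 1: add edge 0-5 (w=4); MST = {0-5(w=4)}
step 2: add edge 0-3 (w=4); MST = {0-3(w=4) 0-5(w=4)}
step 3: add edge 2-3 (w=2); MST = {0-3(w=4) 0-5(w=4) 2-3(w=2)}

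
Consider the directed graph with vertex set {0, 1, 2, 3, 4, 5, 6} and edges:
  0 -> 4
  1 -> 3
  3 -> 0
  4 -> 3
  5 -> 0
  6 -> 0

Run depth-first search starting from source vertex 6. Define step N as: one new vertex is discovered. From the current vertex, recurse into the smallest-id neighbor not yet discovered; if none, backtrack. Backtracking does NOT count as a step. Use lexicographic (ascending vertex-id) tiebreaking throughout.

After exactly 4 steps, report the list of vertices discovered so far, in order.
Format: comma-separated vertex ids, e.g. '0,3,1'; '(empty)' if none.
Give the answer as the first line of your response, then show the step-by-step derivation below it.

6,0,4,3

step 1: discover 6; path=6; order=6
step 2: discover 0; path=6>0; order=6,0
step 3: discover 4; path=6>0>4; order=6,0,4
step 4: discover 3; path=6>0>4>3; order=6,0,4,3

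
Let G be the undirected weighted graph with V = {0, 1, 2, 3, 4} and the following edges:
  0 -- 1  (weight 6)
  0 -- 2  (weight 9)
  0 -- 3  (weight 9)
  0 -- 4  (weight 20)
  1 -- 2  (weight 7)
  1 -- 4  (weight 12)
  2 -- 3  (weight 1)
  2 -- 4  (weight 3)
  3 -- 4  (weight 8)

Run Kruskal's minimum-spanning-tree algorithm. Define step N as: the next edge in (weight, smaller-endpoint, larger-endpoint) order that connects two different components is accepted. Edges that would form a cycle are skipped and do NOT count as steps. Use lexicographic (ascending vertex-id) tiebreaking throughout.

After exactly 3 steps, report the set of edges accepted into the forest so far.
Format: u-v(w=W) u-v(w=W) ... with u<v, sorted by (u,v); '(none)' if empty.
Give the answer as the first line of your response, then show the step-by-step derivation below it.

0-1(w=6) 2-3(w=1) 2-4(w=3)

step 1: add edge 2-3 (w=1); MST = {2-3(w=1)}
step 2: add edge 2-4 (w=3); MST = {2-3(w=1) 2-4(w=3)}
step 3: add edge 0-1 (w=6); MST = {0-1(w=6) 2-3(w=1) 2-4(w=3)}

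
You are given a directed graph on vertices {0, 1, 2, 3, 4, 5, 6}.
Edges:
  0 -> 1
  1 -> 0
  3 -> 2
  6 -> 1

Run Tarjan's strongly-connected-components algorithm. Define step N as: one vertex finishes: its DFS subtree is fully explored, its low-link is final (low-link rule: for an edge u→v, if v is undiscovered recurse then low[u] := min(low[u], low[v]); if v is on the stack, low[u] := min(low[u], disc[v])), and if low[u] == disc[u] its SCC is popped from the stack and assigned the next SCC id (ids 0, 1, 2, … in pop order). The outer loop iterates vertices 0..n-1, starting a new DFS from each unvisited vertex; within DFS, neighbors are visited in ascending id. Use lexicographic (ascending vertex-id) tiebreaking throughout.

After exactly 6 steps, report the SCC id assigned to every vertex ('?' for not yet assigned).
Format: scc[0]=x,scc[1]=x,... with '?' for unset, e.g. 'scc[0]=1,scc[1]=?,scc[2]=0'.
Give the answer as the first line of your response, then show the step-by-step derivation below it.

scc[0]=0,scc[1]=0,scc[2]=1,scc[3]=2,scc[4]=3,scc[5]=4,scc[6]=?

step 1: low=(low[0]=0,low[1]=0,low[2]=?,low[3]=?,low[4]=?,low[5]=?,low[6]=?); scc=(scc[0]=?,scc[1]=?,scc[2]=?,scc[3]=?,scc[4]=?,scc[5]=?,scc[6]=?)
step 2: low=(low[0]=0,low[1]=0,low[2]=?,low[3]=?,low[4]=?,low[5]=?,low[6]=?); scc=(scc[0]=0,scc[1]=0,scc[2]=?,scc[3]=?,scc[4]=?,scc[5]=?,scc[6]=?)
step 3: low=(low[0]=0,low[1]=0,low[2]=2,low[3]=?,low[4]=?,low[5]=?,low[6]=?); scc=(scc[0]=0,scc[1]=0,scc[2]=1,scc[3]=?,scc[4]=?,scc[5]=?,scc[6]=?)
step 4: low=(low[0]=0,low[1]=0,low[2]=2,low[3]=3,low[4]=?,low[5]=?,low[6]=?); scc=(scc[0]=0,scc[1]=0,scc[2]=1,scc[3]=2,scc[4]=?,scc[5]=?,scc[6]=?)
step 5: low=(low[0]=0,low[1]=0,low[2]=2,low[3]=3,low[4]=4,low[5]=?,low[6]=?); scc=(scc[0]=0,scc[1]=0,scc[2]=1,scc[3]=2,scc[4]=3,scc[5]=?,scc[6]=?)
step 6: low=(low[0]=0,low[1]=0,low[2]=2,low[3]=3,low[4]=4,low[5]=5,low[6]=?); scc=(scc[0]=0,scc[1]=0,scc[2]=1,scc[3]=2,scc[4]=3,scc[5]=4,scc[6]=?)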